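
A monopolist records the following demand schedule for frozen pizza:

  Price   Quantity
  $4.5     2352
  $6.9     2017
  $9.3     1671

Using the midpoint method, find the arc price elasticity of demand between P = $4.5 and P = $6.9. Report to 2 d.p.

At P = 4.5, Q = 2352; at P = 6.9, Q = 2017.
ΔQ = -335, ΔP = 2.4. Midpoints: P̄ = 5.70, Q̄ = 2184.5.
ε = (ΔQ/ΔP)(P̄/Q̄) = (-335/2.4)(5.70/2184.5).

-0.36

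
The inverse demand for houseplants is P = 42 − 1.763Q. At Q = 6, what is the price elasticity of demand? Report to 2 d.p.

At Q = 6, P = 42 − 1.763(6) = 31.42.
dP/dQ = −1.763, so dQ/dP = 1/(−1.763) = -0.567.
ε = (dQ/dP)(P/Q) = (-0.567)(31.42/6).

-2.97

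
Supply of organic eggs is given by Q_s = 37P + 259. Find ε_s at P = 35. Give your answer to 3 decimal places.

At P = 35, Q_s = 1554.
dQ_s/dP = 37.
ε_s = (dQ_s/dP)(P/Q_s) = (37)(35/1554).

0.833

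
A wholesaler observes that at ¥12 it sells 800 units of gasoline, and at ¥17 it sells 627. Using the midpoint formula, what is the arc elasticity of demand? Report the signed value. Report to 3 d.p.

-0.703

ΔQ = 627 − 800 = -173; ΔP = 17 − 12 = 5.
Midpoints: P̄ = 14.50, Q̄ = 713.5.
ε = (ΔQ/ΔP)(P̄/Q̄) = (-173/5)(14.50/713.5).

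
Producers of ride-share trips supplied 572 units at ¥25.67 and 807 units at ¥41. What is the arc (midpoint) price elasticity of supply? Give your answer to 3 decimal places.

0.741

ΔQ = 807 − 572 = 235; ΔP = 41 − 25.67 = 15.33.
Midpoints: P̄ = 33.34, Q̄ = 689.5.
ε_s = (ΔQ/ΔP)(P̄/Q̄) = (235/15.33)(33.34/689.5).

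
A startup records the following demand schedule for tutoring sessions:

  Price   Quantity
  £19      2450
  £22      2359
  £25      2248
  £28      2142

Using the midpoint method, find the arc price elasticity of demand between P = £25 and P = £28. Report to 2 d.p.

-0.43

At P = 25, Q = 2248; at P = 28, Q = 2142.
ΔQ = -106, ΔP = 3. Midpoints: P̄ = 26.50, Q̄ = 2195.0.
ε = (ΔQ/ΔP)(P̄/Q̄) = (-106/3)(26.50/2195.0).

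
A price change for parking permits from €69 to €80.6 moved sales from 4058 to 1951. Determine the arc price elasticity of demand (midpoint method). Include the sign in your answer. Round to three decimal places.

ΔQ = 1951 − 4058 = -2107; ΔP = 80.6 − 69 = 11.6.
Midpoints: P̄ = 74.80, Q̄ = 3004.5.
ε = (ΔQ/ΔP)(P̄/Q̄) = (-2107/11.6)(74.80/3004.5).

-4.522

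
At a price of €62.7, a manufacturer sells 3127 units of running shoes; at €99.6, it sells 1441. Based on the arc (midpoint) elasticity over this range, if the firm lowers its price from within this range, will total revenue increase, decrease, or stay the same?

Arc ε = (-1686/36.9)(81.15/2284.0) ≈ -1.623.
|ε| = 1.62 > 1, so demand is elastic. A price cut therefore raises total revenue.

increase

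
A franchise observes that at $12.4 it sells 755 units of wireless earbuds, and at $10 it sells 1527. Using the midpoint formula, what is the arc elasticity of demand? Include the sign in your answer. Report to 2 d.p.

ΔQ = 1527 − 755 = 772; ΔP = 10 − 12.4 = -2.4.
Midpoints: P̄ = 11.20, Q̄ = 1141.0.
ε = (ΔQ/ΔP)(P̄/Q̄) = (772/-2.4)(11.20/1141.0).

-3.16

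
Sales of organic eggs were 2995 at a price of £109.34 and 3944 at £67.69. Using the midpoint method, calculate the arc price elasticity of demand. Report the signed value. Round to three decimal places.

-0.581

ΔQ = 3944 − 2995 = 949; ΔP = 67.69 − 109.34 = -41.65.
Midpoints: P̄ = 88.52, Q̄ = 3469.5.
ε = (ΔQ/ΔP)(P̄/Q̄) = (949/-41.65)(88.52/3469.5).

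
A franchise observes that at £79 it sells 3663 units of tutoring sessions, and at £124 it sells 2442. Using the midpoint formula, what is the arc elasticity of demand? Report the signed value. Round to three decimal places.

-0.902

ΔQ = 2442 − 3663 = -1221; ΔP = 124 − 79 = 45.
Midpoints: P̄ = 101.50, Q̄ = 3052.5.
ε = (ΔQ/ΔP)(P̄/Q̄) = (-1221/45)(101.50/3052.5).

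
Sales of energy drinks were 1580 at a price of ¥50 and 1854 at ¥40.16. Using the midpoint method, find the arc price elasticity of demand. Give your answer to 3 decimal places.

ΔQ = 1854 − 1580 = 274; ΔP = 40.16 − 50 = -9.84.
Midpoints: P̄ = 45.08, Q̄ = 1717.0.
ε = (ΔQ/ΔP)(P̄/Q̄) = (274/-9.84)(45.08/1717.0).

-0.731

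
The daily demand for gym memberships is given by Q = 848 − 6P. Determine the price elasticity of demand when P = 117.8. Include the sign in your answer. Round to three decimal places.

-5.006

At P = 117.8, Q = 141.200.
dQ/dP = −6.
ε = (dQ/dP)(P/Q) = (-6)(117.8/141.200).
|ε| > 1, so demand is elastic at this price.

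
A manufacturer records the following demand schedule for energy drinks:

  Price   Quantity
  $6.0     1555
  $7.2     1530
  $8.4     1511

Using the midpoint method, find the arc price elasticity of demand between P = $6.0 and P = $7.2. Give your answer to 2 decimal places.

-0.09

At P = 6.0, Q = 1555; at P = 7.2, Q = 1530.
ΔQ = -25, ΔP = 1.2. Midpoints: P̄ = 6.60, Q̄ = 1542.5.
ε = (ΔQ/ΔP)(P̄/Q̄) = (-25/1.2)(6.60/1542.5).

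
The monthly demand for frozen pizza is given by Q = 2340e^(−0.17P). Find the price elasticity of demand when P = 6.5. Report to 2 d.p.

At P = 6.5, Q = 775.033.
dQ/dP = −0.17·2340e^(−0.17P) = −0.17Q = -131.756.
ε = (dQ/dP)(P/Q) = (-131.756)(6.5/775.033).

-1.11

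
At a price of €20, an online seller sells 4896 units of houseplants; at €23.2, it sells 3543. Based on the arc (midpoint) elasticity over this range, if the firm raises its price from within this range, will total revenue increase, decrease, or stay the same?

Arc ε = (-1353/3.2)(21.60/4219.5) ≈ -2.164.
|ε| = 2.16 > 1, so demand is elastic. A price rise therefore reduces total revenue.

decrease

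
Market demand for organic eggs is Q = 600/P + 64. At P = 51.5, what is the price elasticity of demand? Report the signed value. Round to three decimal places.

-0.154

At P = 51.5, Q = 75.650.
dQ/dP = −600/P² = -0.226.
ε = (dQ/dP)(P/Q) = (-0.226)(51.5/75.650).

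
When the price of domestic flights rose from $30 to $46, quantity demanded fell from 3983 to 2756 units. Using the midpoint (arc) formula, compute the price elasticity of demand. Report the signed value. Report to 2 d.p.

ΔQ = 2756 − 3983 = -1227; ΔP = 46 − 30 = 16.
Midpoints: P̄ = 38.00, Q̄ = 3369.5.
ε = (ΔQ/ΔP)(P̄/Q̄) = (-1227/16)(38.00/3369.5).

-0.86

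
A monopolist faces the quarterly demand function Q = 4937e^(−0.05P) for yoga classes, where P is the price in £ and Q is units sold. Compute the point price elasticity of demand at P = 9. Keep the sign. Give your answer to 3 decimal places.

-0.450

At P = 9, Q = 3147.970.
dQ/dP = −0.05·4937e^(−0.05P) = −0.05Q = -157.399.
ε = (dQ/dP)(P/Q) = (-157.399)(9/3147.970).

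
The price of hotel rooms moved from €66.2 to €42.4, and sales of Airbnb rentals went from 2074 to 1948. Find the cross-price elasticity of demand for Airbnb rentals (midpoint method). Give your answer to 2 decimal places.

ΔQ_x = 1948 − 2074 = -126; ΔP_y = 42.4 − 66.2 = -23.8.
Midpoints: P̄_y = 54.30, Q̄_x = 2011.0.
ε_xy = (ΔQ_x/ΔP_y)(P̄_y/Q̄_x) = (-126/-23.8)(54.30/2011.0).
ε_xy > 0, so the goods are substitutes.

0.14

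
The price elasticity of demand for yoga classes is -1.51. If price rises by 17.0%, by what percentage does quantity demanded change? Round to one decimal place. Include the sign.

-25.7%

%ΔQ ≈ ε × %ΔP = (-1.51)(17.0%) = -25.67%.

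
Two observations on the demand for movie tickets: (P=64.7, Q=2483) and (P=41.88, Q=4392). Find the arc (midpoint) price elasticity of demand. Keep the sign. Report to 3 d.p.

-1.297

ΔQ = 4392 − 2483 = 1909; ΔP = 41.88 − 64.7 = -22.82.
Midpoints: P̄ = 53.29, Q̄ = 3437.5.
ε = (ΔQ/ΔP)(P̄/Q̄) = (1909/-22.82)(53.29/3437.5).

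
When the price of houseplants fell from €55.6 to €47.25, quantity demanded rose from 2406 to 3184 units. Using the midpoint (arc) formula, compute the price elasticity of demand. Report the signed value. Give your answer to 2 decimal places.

ΔQ = 3184 − 2406 = 778; ΔP = 47.25 − 55.6 = -8.35.
Midpoints: P̄ = 51.42, Q̄ = 2795.0.
ε = (ΔQ/ΔP)(P̄/Q̄) = (778/-8.35)(51.42/2795.0).

-1.71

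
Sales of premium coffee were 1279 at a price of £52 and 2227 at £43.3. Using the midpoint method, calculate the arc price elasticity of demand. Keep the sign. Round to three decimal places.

ΔQ = 2227 − 1279 = 948; ΔP = 43.3 − 52 = -8.7.
Midpoints: P̄ = 47.65, Q̄ = 1753.0.
ε = (ΔQ/ΔP)(P̄/Q̄) = (948/-8.7)(47.65/1753.0).

-2.962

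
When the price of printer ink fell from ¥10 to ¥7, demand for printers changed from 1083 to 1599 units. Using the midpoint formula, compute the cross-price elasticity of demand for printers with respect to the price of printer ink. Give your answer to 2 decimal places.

ΔQ_x = 1599 − 1083 = 516; ΔP_y = 7 − 10 = -3.
Midpoints: P̄_y = 8.50, Q̄_x = 1341.0.
ε_xy = (ΔQ_x/ΔP_y)(P̄_y/Q̄_x) = (516/-3)(8.50/1341.0).

-1.09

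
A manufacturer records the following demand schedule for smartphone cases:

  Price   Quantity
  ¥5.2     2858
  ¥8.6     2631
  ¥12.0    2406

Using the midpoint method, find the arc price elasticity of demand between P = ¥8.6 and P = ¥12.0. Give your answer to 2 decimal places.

-0.27

At P = 8.6, Q = 2631; at P = 12.0, Q = 2406.
ΔQ = -225, ΔP = 3.4. Midpoints: P̄ = 10.30, Q̄ = 2518.5.
ε = (ΔQ/ΔP)(P̄/Q̄) = (-225/3.4)(10.30/2518.5).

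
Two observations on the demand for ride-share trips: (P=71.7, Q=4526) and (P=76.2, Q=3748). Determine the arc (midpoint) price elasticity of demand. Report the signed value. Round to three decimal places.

ΔQ = 3748 − 4526 = -778; ΔP = 76.2 − 71.7 = 4.5.
Midpoints: P̄ = 73.95, Q̄ = 4137.0.
ε = (ΔQ/ΔP)(P̄/Q̄) = (-778/4.5)(73.95/4137.0).

-3.090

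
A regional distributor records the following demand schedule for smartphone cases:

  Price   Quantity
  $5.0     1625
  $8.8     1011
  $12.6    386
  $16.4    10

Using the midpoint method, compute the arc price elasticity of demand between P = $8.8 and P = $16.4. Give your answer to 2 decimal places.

At P = 8.8, Q = 1011; at P = 16.4, Q = 10.
ΔQ = -1001, ΔP = 7.6. Midpoints: P̄ = 12.60, Q̄ = 510.5.
ε = (ΔQ/ΔP)(P̄/Q̄) = (-1001/7.6)(12.60/510.5).

-3.25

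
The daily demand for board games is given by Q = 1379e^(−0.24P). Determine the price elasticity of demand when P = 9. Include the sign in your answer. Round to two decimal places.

At P = 9, Q = 159.033.
dQ/dP = −0.24·1379e^(−0.24P) = −0.24Q = -38.168.
ε = (dQ/dP)(P/Q) = (-38.168)(9/159.033).

-2.16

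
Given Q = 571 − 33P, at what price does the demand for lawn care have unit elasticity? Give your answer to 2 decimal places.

8.65

For linear demand Q = a − bP, ε = −bP/(a − bP). |ε| = 1 when bP = a − bP, i.e. P = a/(2b).
P = 571/(2·33) = 571/66 = 8.6515.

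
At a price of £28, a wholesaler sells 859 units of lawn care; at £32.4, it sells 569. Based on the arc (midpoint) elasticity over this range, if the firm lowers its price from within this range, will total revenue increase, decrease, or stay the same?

increase

Arc ε = (-290/4.4)(30.20/714.0) ≈ -2.788.
|ε| = 2.79 > 1, so demand is elastic. A price cut therefore raises total revenue.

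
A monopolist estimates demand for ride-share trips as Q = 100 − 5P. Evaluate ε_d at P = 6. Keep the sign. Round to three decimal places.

-0.429

At P = 6, Q = 70.
dQ/dP = −5.
ε = (dQ/dP)(P/Q) = (-5)(6/70).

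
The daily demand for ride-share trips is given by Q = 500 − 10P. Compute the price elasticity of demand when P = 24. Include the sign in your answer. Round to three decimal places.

At P = 24, Q = 260.
dQ/dP = −10.
ε = (dQ/dP)(P/Q) = (-10)(24/260).

-0.923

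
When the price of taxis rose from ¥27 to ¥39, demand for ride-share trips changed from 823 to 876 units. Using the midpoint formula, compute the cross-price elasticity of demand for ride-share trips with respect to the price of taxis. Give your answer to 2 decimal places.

ΔQ_x = 876 − 823 = 53; ΔP_y = 39 − 27 = 12.
Midpoints: P̄_y = 33.00, Q̄_x = 849.5.
ε_xy = (ΔQ_x/ΔP_y)(P̄_y/Q̄_x) = (53/12)(33.00/849.5).

0.17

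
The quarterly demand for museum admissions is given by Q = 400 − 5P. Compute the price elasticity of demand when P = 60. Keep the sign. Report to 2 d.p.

-3.00

At P = 60, Q = 100.
dQ/dP = −5.
ε = (dQ/dP)(P/Q) = (-5)(60/100).
|ε| > 1, so demand is elastic at this price.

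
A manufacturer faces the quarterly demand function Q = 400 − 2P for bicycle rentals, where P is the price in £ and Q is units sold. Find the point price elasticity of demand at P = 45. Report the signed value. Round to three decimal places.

At P = 45, Q = 310.
dQ/dP = −2.
ε = (dQ/dP)(P/Q) = (-2)(45/310).

-0.290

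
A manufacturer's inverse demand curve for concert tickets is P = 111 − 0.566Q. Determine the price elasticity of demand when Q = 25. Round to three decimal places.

-6.845

At Q = 25, P = 111 − 0.566(25) = 96.85.
dP/dQ = −0.566, so dQ/dP = 1/(−0.566) = -1.767.
ε = (dQ/dP)(P/Q) = (-1.767)(96.85/25).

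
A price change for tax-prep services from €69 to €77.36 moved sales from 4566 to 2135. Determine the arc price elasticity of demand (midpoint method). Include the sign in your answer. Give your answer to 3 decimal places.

-6.351

ΔQ = 2135 − 4566 = -2431; ΔP = 77.36 − 69 = 8.36.
Midpoints: P̄ = 73.18, Q̄ = 3350.5.
ε = (ΔQ/ΔP)(P̄/Q̄) = (-2431/8.36)(73.18/3350.5).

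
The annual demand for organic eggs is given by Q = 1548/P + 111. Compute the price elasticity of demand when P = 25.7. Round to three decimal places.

At P = 25.7, Q = 171.233.
dQ/dP = −1548/P² = -2.344.
ε = (dQ/dP)(P/Q) = (-2.344)(25.7/171.233).
|ε| < 1, so demand is inelastic at this price.

-0.352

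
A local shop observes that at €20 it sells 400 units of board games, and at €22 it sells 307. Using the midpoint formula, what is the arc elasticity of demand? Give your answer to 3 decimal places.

-2.762

ΔQ = 307 − 400 = -93; ΔP = 22 − 20 = 2.
Midpoints: P̄ = 21.00, Q̄ = 353.5.
ε = (ΔQ/ΔP)(P̄/Q̄) = (-93/2)(21.00/353.5).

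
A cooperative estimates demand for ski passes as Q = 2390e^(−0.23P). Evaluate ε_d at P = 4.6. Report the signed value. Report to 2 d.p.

-1.06

At P = 4.6, Q = 829.687.
dQ/dP = −0.23·2390e^(−0.23P) = −0.23Q = -190.828.
ε = (dQ/dP)(P/Q) = (-190.828)(4.6/829.687).
|ε| > 1, so demand is elastic at this price.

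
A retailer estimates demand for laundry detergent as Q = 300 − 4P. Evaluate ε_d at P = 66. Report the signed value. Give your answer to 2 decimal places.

At P = 66, Q = 36.
dQ/dP = −4.
ε = (dQ/dP)(P/Q) = (-4)(66/36).

-7.33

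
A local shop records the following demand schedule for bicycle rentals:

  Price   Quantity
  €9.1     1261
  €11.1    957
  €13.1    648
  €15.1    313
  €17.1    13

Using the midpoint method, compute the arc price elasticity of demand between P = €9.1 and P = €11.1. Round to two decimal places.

-1.38

At P = 9.1, Q = 1261; at P = 11.1, Q = 957.
ΔQ = -304, ΔP = 2.0. Midpoints: P̄ = 10.10, Q̄ = 1109.0.
ε = (ΔQ/ΔP)(P̄/Q̄) = (-304/2.0)(10.10/1109.0).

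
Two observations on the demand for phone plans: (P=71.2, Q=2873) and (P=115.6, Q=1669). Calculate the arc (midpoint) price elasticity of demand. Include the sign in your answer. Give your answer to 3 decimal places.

-1.115

ΔQ = 1669 − 2873 = -1204; ΔP = 115.6 − 71.2 = 44.4.
Midpoints: P̄ = 93.40, Q̄ = 2271.0.
ε = (ΔQ/ΔP)(P̄/Q̄) = (-1204/44.4)(93.40/2271.0).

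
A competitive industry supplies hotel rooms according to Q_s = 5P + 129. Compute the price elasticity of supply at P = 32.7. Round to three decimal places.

At P = 32.7, Q_s = 292.50.
dQ_s/dP = 5.
ε_s = (dQ_s/dP)(P/Q_s) = (5)(32.7/292.50).

0.559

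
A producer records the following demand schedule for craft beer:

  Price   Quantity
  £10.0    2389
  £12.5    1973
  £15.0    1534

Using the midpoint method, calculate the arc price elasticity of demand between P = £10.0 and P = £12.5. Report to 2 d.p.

-0.86

At P = 10.0, Q = 2389; at P = 12.5, Q = 1973.
ΔQ = -416, ΔP = 2.5. Midpoints: P̄ = 11.25, Q̄ = 2181.0.
ε = (ΔQ/ΔP)(P̄/Q̄) = (-416/2.5)(11.25/2181.0).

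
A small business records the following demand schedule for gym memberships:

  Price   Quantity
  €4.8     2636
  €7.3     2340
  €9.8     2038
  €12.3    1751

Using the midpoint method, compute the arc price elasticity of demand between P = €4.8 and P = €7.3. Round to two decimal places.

-0.29

At P = 4.8, Q = 2636; at P = 7.3, Q = 2340.
ΔQ = -296, ΔP = 2.5. Midpoints: P̄ = 6.05, Q̄ = 2488.0.
ε = (ΔQ/ΔP)(P̄/Q̄) = (-296/2.5)(6.05/2488.0).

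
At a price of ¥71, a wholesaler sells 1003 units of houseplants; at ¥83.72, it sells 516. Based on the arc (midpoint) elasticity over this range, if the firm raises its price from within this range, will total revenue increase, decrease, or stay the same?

Arc ε = (-487/12.72)(77.36/759.5) ≈ -3.900.
|ε| = 3.90 > 1, so demand is elastic. A price rise therefore reduces total revenue.

decrease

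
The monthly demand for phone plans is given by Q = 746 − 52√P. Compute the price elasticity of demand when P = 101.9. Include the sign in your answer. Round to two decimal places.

-1.19

At P = 101.9, Q = 221.083.
dQ/dP = −52/(2√P) = -2.576.
ε = (dQ/dP)(P/Q) = (-2.576)(101.9/221.083).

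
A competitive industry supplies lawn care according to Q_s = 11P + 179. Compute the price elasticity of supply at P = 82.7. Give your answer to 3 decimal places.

At P = 82.7, Q_s = 1088.70.
dQ_s/dP = 11.
ε_s = (dQ_s/dP)(P/Q_s) = (11)(82.7/1088.70).

0.836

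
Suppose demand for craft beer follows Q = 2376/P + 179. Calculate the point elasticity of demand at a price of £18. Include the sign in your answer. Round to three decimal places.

-0.424

At P = 18, Q = 311.
dQ/dP = −2376/P² = -7.333.
ε = (dQ/dP)(P/Q) = (-7.333)(18/311).
|ε| < 1, so demand is inelastic at this price.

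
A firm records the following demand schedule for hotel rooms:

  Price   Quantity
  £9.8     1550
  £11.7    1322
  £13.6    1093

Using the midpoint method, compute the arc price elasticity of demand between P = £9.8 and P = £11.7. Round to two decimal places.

At P = 9.8, Q = 1550; at P = 11.7, Q = 1322.
ΔQ = -228, ΔP = 1.9. Midpoints: P̄ = 10.75, Q̄ = 1436.0.
ε = (ΔQ/ΔP)(P̄/Q̄) = (-228/1.9)(10.75/1436.0).

-0.90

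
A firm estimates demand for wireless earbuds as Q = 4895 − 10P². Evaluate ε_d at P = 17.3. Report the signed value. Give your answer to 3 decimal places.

At P = 17.3, Q = 1902.100.
dQ/dP = −20P = -346.
ε = (dQ/dP)(P/Q) = (-346)(17.3/1902.100).

-3.147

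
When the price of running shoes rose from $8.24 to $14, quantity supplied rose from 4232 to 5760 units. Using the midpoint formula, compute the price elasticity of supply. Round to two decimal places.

ΔQ = 5760 − 4232 = 1528; ΔP = 14 − 8.24 = 5.76.
Midpoints: P̄ = 11.12, Q̄ = 4996.0.
ε_s = (ΔQ/ΔP)(P̄/Q̄) = (1528/5.76)(11.12/4996.0).

0.59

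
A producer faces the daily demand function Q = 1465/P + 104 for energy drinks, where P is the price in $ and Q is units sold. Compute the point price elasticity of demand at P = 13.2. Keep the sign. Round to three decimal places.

-0.516

At P = 13.2, Q = 214.985.
dQ/dP = −1465/P² = -8.408.
ε = (dQ/dP)(P/Q) = (-8.408)(13.2/214.985).
|ε| < 1, so demand is inelastic at this price.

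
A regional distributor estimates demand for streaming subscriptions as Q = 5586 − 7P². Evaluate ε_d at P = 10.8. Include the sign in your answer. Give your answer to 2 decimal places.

-0.34

At P = 10.8, Q = 4769.520.
dQ/dP = −14P = -151.200.
ε = (dQ/dP)(P/Q) = (-151.200)(10.8/4769.520).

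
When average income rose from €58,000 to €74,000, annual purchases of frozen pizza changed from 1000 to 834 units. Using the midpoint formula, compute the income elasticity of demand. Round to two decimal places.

ΔQ = -166, ΔI = 16000. Midpoints: Ī = 66,000, Q̄ = 917.0.
ε_I = (ΔQ/ΔI)(Ī/Q̄) = (-166/16000)(66000/917.0).

-0.75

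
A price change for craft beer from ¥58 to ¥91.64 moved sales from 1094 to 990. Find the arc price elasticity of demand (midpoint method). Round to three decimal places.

ΔQ = 990 − 1094 = -104; ΔP = 91.64 − 58 = 33.64.
Midpoints: P̄ = 74.82, Q̄ = 1042.0.
ε = (ΔQ/ΔP)(P̄/Q̄) = (-104/33.64)(74.82/1042.0).

-0.222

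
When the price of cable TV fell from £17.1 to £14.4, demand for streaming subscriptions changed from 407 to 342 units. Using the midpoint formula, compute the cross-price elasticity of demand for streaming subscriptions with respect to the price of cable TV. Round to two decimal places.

ΔQ_x = 342 − 407 = -65; ΔP_y = 14.4 − 17.1 = -2.7.
Midpoints: P̄_y = 15.75, Q̄_x = 374.5.
ε_xy = (ΔQ_x/ΔP_y)(P̄_y/Q̄_x) = (-65/-2.7)(15.75/374.5).

1.01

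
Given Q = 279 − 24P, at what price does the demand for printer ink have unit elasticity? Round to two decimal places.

For linear demand Q = a − bP, ε = −bP/(a − bP). |ε| = 1 when bP = a − bP, i.e. P = a/(2b).
P = 279/(2·24) = 279/48 = 5.8125.

5.81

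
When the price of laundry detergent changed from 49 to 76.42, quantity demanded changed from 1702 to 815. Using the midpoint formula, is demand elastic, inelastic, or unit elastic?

elastic

Arc ε ≈ -1.612.
|ε| = 1.61 > 1.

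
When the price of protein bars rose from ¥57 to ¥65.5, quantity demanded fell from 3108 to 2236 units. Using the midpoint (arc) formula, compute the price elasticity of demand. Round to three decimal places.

-2.352

ΔQ = 2236 − 3108 = -872; ΔP = 65.5 − 57 = 8.5.
Midpoints: P̄ = 61.25, Q̄ = 2672.0.
ε = (ΔQ/ΔP)(P̄/Q̄) = (-872/8.5)(61.25/2672.0).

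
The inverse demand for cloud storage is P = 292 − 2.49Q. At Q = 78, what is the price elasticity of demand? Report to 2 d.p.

-0.50

At Q = 78, P = 292 − 2.49(78) = 97.78.
dP/dQ = −2.49, so dQ/dP = 1/(−2.49) = -0.402.
ε = (dQ/dP)(P/Q) = (-0.402)(97.78/78).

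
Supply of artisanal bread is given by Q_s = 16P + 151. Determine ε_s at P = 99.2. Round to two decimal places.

At P = 99.2, Q_s = 1738.20.
dQ_s/dP = 16.
ε_s = (dQ_s/dP)(P/Q_s) = (16)(99.2/1738.20).

0.91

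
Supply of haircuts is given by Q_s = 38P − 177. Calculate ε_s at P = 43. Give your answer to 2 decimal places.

At P = 43, Q_s = 1457.
dQ_s/dP = 38.
ε_s = (dQ_s/dP)(P/Q_s) = (38)(43/1457).

1.12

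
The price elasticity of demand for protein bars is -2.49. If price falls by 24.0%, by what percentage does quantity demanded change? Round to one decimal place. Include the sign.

%ΔQ ≈ ε × %ΔP = (-2.49)(-24.0%) = 59.76%.

59.8%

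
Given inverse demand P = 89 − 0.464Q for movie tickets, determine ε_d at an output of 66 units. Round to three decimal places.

-1.906

At Q = 66, P = 89 − 0.464(66) = 58.38.
dP/dQ = −0.464, so dQ/dP = 1/(−0.464) = -2.155.
ε = (dQ/dP)(P/Q) = (-2.155)(58.38/66).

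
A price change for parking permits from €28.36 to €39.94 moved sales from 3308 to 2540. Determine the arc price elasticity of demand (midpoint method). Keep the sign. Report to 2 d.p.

-0.77

ΔQ = 2540 − 3308 = -768; ΔP = 39.94 − 28.36 = 11.58.
Midpoints: P̄ = 34.15, Q̄ = 2924.0.
ε = (ΔQ/ΔP)(P̄/Q̄) = (-768/11.58)(34.15/2924.0).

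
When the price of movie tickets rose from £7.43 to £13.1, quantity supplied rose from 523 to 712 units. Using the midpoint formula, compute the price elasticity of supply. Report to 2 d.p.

ΔQ = 712 − 523 = 189; ΔP = 13.1 − 7.43 = 5.67.
Midpoints: P̄ = 10.27, Q̄ = 617.5.
ε_s = (ΔQ/ΔP)(P̄/Q̄) = (189/5.67)(10.27/617.5).

0.55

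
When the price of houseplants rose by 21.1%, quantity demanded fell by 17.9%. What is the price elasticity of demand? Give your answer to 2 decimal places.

-0.85

ε = %ΔQ / %ΔP = (-17.9)/(21.1) = -0.848.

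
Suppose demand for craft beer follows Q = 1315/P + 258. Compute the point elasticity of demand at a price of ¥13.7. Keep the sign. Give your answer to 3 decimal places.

-0.271

At P = 13.7, Q = 353.985.
dQ/dP = −1315/P² = -7.006.
ε = (dQ/dP)(P/Q) = (-7.006)(13.7/353.985).
|ε| < 1, so demand is inelastic at this price.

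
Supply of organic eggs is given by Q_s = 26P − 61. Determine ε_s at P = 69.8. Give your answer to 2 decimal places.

At P = 69.8, Q_s = 1753.80.
dQ_s/dP = 26.
ε_s = (dQ_s/dP)(P/Q_s) = (26)(69.8/1753.80).

1.03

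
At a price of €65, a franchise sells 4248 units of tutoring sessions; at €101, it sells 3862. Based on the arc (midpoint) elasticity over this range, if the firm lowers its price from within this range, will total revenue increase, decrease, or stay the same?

decrease

Arc ε = (-386/36)(83.00/4055.0) ≈ -0.219.
|ε| = 0.22 < 1, so demand is inelastic. A price cut therefore reduces total revenue.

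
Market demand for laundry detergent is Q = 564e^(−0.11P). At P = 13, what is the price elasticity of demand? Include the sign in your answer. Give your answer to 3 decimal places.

-1.430

At P = 13, Q = 134.970.
dQ/dP = −0.11·564e^(−0.11P) = −0.11Q = -14.847.
ε = (dQ/dP)(P/Q) = (-14.847)(13/134.970).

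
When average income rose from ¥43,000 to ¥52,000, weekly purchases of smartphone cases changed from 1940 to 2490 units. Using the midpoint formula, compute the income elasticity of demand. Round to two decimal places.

1.31

ΔQ = 550, ΔI = 9000. Midpoints: Ī = 47,500, Q̄ = 2215.0.
ε_I = (ΔQ/ΔI)(Ī/Q̄) = (550/9000)(47500/2215.0).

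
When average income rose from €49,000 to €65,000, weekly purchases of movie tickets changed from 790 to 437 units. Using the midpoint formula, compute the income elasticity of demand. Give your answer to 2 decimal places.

ΔQ = -353, ΔI = 16000. Midpoints: Ī = 57,000, Q̄ = 613.5.
ε_I = (ΔQ/ΔI)(Ī/Q̄) = (-353/16000)(57000/613.5).

-2.05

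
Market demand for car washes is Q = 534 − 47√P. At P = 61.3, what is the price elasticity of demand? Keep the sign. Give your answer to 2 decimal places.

At P = 61.3, Q = 166.017.
dQ/dP = −47/(2√P) = -3.001.
ε = (dQ/dP)(P/Q) = (-3.001)(61.3/166.017).

-1.11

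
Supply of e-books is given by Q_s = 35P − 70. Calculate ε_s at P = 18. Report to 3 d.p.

1.125

At P = 18, Q_s = 560.
dQ_s/dP = 35.
ε_s = (dQ_s/dP)(P/Q_s) = (35)(18/560).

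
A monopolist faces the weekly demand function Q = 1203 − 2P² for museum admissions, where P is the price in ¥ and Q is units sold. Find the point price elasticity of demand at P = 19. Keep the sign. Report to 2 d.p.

At P = 19, Q = 481.
dQ/dP = −4P = -76.
ε = (dQ/dP)(P/Q) = (-76)(19/481).

-3.00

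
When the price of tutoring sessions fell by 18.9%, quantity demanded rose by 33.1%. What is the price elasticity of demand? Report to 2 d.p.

-1.75

ε = %ΔQ / %ΔP = (33.1)/(-18.9) = -1.751.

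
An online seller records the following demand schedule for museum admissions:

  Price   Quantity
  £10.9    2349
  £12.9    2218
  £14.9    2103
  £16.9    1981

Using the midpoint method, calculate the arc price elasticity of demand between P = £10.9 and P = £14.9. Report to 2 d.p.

-0.36

At P = 10.9, Q = 2349; at P = 14.9, Q = 2103.
ΔQ = -246, ΔP = 4.0. Midpoints: P̄ = 12.90, Q̄ = 2226.0.
ε = (ΔQ/ΔP)(P̄/Q̄) = (-246/4.0)(12.90/2226.0).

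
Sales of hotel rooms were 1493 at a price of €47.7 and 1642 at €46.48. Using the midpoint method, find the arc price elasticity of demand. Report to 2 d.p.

-3.67

ΔQ = 1642 − 1493 = 149; ΔP = 46.48 − 47.7 = -1.22.
Midpoints: P̄ = 47.09, Q̄ = 1567.5.
ε = (ΔQ/ΔP)(P̄/Q̄) = (149/-1.22)(47.09/1567.5).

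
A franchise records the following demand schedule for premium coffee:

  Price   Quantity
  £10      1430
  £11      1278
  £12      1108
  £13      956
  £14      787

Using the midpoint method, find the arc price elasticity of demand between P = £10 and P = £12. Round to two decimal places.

-1.40

At P = 10, Q = 1430; at P = 12, Q = 1108.
ΔQ = -322, ΔP = 2. Midpoints: P̄ = 11.00, Q̄ = 1269.0.
ε = (ΔQ/ΔP)(P̄/Q̄) = (-322/2)(11.00/1269.0).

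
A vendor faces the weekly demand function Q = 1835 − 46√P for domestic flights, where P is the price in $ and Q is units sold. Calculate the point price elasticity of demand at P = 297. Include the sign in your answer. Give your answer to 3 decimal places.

-0.380

At P = 297, Q = 1042.250.
dQ/dP = −46/(2√P) = -1.335.
ε = (dQ/dP)(P/Q) = (-1.335)(297/1042.250).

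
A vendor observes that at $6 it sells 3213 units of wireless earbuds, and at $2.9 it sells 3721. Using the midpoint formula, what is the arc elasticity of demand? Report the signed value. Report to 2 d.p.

ΔQ = 3721 − 3213 = 508; ΔP = 2.9 − 6 = -3.1.
Midpoints: P̄ = 4.45, Q̄ = 3467.0.
ε = (ΔQ/ΔP)(P̄/Q̄) = (508/-3.1)(4.45/3467.0).

-0.21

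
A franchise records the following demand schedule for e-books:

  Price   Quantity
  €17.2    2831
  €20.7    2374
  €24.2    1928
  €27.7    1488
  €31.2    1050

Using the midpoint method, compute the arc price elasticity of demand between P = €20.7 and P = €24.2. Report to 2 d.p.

At P = 20.7, Q = 2374; at P = 24.2, Q = 1928.
ΔQ = -446, ΔP = 3.5. Midpoints: P̄ = 22.45, Q̄ = 2151.0.
ε = (ΔQ/ΔP)(P̄/Q̄) = (-446/3.5)(22.45/2151.0).

-1.33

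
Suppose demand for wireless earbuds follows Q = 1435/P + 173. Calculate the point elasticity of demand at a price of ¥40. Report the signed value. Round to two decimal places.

-0.17

At P = 40, Q = 208.875.
dQ/dP = −1435/P² = -0.897.
ε = (dQ/dP)(P/Q) = (-0.897)(40/208.875).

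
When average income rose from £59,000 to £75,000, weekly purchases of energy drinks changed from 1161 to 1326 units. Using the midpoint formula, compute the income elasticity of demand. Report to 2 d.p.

ΔQ = 165, ΔI = 16000. Midpoints: Ī = 67,000, Q̄ = 1243.5.
ε_I = (ΔQ/ΔI)(Ī/Q̄) = (165/16000)(67000/1243.5).

0.56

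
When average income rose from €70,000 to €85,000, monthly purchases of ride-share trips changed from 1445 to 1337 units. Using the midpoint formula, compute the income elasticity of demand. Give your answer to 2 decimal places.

-0.40

ΔQ = -108, ΔI = 15000. Midpoints: Ī = 77,500, Q̄ = 1391.0.
ε_I = (ΔQ/ΔI)(Ī/Q̄) = (-108/15000)(77500/1391.0).
ε_I < 0, so the good is inferior.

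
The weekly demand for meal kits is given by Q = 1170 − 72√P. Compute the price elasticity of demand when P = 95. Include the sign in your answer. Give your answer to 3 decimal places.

At P = 95, Q = 468.231.
dQ/dP = −72/(2√P) = -3.694.
ε = (dQ/dP)(P/Q) = (-3.694)(95/468.231).
|ε| < 1, so demand is inelastic at this price.

-0.749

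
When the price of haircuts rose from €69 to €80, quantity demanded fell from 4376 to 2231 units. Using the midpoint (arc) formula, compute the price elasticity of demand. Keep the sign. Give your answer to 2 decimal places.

-4.40

ΔQ = 2231 − 4376 = -2145; ΔP = 80 − 69 = 11.
Midpoints: P̄ = 74.50, Q̄ = 3303.5.
ε = (ΔQ/ΔP)(P̄/Q̄) = (-2145/11)(74.50/3303.5).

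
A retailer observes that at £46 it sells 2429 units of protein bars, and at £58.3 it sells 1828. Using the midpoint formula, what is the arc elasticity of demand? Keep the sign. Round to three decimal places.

ΔQ = 1828 − 2429 = -601; ΔP = 58.3 − 46 = 12.3.
Midpoints: P̄ = 52.15, Q̄ = 2128.5.
ε = (ΔQ/ΔP)(P̄/Q̄) = (-601/12.3)(52.15/2128.5).

-1.197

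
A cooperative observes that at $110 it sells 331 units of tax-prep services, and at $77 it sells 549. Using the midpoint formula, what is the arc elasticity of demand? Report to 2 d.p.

ΔQ = 549 − 331 = 218; ΔP = 77 − 110 = -33.
Midpoints: P̄ = 93.50, Q̄ = 440.0.
ε = (ΔQ/ΔP)(P̄/Q̄) = (218/-33)(93.50/440.0).

-1.40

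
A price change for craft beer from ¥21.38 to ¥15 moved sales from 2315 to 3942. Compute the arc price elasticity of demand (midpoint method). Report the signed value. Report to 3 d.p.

-1.483

ΔQ = 3942 − 2315 = 1627; ΔP = 15 − 21.38 = -6.38.
Midpoints: P̄ = 18.19, Q̄ = 3128.5.
ε = (ΔQ/ΔP)(P̄/Q̄) = (1627/-6.38)(18.19/3128.5).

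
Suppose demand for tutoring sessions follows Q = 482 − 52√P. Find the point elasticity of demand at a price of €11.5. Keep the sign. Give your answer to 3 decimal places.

At P = 11.5, Q = 305.659.
dQ/dP = −52/(2√P) = -7.667.
ε = (dQ/dP)(P/Q) = (-7.667)(11.5/305.659).

-0.288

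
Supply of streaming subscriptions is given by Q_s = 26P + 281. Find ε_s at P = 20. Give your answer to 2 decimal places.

0.65

At P = 20, Q_s = 801.
dQ_s/dP = 26.
ε_s = (dQ_s/dP)(P/Q_s) = (26)(20/801).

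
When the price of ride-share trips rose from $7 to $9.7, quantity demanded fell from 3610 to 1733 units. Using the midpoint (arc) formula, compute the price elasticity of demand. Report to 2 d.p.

ΔQ = 1733 − 3610 = -1877; ΔP = 9.7 − 7 = 2.7.
Midpoints: P̄ = 8.35, Q̄ = 2671.5.
ε = (ΔQ/ΔP)(P̄/Q̄) = (-1877/2.7)(8.35/2671.5).

-2.17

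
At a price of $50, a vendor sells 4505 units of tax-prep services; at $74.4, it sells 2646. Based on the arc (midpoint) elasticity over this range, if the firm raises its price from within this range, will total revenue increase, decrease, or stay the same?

Arc ε = (-1859/24.4)(62.20/3575.5) ≈ -1.325.
|ε| = 1.33 > 1, so demand is elastic. A price rise therefore reduces total revenue.

decrease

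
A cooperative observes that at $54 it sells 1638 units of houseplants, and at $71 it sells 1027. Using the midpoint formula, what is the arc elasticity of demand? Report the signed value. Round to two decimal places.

-1.69

ΔQ = 1027 − 1638 = -611; ΔP = 71 − 54 = 17.
Midpoints: P̄ = 62.50, Q̄ = 1332.5.
ε = (ΔQ/ΔP)(P̄/Q̄) = (-611/17)(62.50/1332.5).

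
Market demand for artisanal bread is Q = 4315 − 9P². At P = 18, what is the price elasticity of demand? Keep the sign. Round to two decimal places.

-4.17

At P = 18, Q = 1399.
dQ/dP = −18P = -324.
ε = (dQ/dP)(P/Q) = (-324)(18/1399).
|ε| > 1, so demand is elastic at this price.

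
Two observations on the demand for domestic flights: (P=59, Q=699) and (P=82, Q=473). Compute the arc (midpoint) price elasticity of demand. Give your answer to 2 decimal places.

-1.18

ΔQ = 473 − 699 = -226; ΔP = 82 − 59 = 23.
Midpoints: P̄ = 70.50, Q̄ = 586.0.
ε = (ΔQ/ΔP)(P̄/Q̄) = (-226/23)(70.50/586.0).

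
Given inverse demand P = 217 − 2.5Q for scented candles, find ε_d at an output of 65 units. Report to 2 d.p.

-0.34

At Q = 65, P = 217 − 2.5(65) = 54.50.
dP/dQ = −2.5, so dQ/dP = 1/(−2.5) = -0.400.
ε = (dQ/dP)(P/Q) = (-0.400)(54.50/65).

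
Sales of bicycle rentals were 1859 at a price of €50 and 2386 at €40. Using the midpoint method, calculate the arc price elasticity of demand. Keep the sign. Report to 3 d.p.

ΔQ = 2386 − 1859 = 527; ΔP = 40 − 50 = -10.
Midpoints: P̄ = 45.00, Q̄ = 2122.5.
ε = (ΔQ/ΔP)(P̄/Q̄) = (527/-10)(45.00/2122.5).

-1.117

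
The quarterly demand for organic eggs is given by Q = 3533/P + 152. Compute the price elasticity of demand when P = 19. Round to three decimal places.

-0.550

At P = 19, Q = 337.947.
dQ/dP = −3533/P² = -9.787.
ε = (dQ/dP)(P/Q) = (-9.787)(19/337.947).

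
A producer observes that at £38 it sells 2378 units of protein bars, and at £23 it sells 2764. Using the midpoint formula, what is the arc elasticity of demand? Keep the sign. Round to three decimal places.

-0.305

ΔQ = 2764 − 2378 = 386; ΔP = 23 − 38 = -15.
Midpoints: P̄ = 30.50, Q̄ = 2571.0.
ε = (ΔQ/ΔP)(P̄/Q̄) = (386/-15)(30.50/2571.0).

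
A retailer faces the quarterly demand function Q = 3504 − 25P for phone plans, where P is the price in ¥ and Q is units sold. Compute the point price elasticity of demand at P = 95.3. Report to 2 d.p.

At P = 95.3, Q = 1121.500.
dQ/dP = −25.
ε = (dQ/dP)(P/Q) = (-25)(95.3/1121.500).

-2.12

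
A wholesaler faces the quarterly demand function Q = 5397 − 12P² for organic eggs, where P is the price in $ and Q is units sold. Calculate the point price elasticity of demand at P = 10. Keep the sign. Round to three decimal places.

-0.572

At P = 10, Q = 4197.
dQ/dP = −24P = -240.
ε = (dQ/dP)(P/Q) = (-240)(10/4197).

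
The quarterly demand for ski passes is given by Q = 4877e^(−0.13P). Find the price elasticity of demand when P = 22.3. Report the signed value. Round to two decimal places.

-2.90

At P = 22.3, Q = 268.617.
dQ/dP = −0.13·4877e^(−0.13P) = −0.13Q = -34.920.
ε = (dQ/dP)(P/Q) = (-34.920)(22.3/268.617).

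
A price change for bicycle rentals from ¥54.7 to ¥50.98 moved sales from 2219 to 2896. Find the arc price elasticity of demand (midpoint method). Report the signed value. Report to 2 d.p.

ΔQ = 2896 − 2219 = 677; ΔP = 50.98 − 54.7 = -3.72.
Midpoints: P̄ = 52.84, Q̄ = 2557.5.
ε = (ΔQ/ΔP)(P̄/Q̄) = (677/-3.72)(52.84/2557.5).

-3.76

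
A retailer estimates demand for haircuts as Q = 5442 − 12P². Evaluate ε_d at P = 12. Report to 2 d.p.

-0.93

At P = 12, Q = 3714.
dQ/dP = −24P = -288.
ε = (dQ/dP)(P/Q) = (-288)(12/3714).
|ε| < 1, so demand is inelastic at this price.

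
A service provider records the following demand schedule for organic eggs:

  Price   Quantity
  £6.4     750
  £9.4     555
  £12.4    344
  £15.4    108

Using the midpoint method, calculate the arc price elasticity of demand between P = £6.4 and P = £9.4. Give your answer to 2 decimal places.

At P = 6.4, Q = 750; at P = 9.4, Q = 555.
ΔQ = -195, ΔP = 3.0. Midpoints: P̄ = 7.90, Q̄ = 652.5.
ε = (ΔQ/ΔP)(P̄/Q̄) = (-195/3.0)(7.90/652.5).

-0.79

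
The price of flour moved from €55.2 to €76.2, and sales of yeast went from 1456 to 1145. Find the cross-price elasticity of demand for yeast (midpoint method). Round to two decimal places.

ΔQ_x = 1145 − 1456 = -311; ΔP_y = 76.2 − 55.2 = 21.
Midpoints: P̄_y = 65.70, Q̄_x = 1300.5.
ε_xy = (ΔQ_x/ΔP_y)(P̄_y/Q̄_x) = (-311/21)(65.70/1300.5).
ε_xy < 0, so the goods are complements.

-0.75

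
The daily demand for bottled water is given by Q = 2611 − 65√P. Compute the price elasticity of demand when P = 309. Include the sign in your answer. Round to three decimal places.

-0.389

At P = 309, Q = 1468.404.
dQ/dP = −65/(2√P) = -1.849.
ε = (dQ/dP)(P/Q) = (-1.849)(309/1468.404).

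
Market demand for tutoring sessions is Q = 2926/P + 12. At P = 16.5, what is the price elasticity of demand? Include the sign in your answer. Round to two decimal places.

At P = 16.5, Q = 189.333.
dQ/dP = −2926/P² = -10.747.
ε = (dQ/dP)(P/Q) = (-10.747)(16.5/189.333).

-0.94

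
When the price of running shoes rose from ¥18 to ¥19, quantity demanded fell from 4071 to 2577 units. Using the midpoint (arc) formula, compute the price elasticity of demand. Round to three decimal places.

-8.315

ΔQ = 2577 − 4071 = -1494; ΔP = 19 − 18 = 1.
Midpoints: P̄ = 18.50, Q̄ = 3324.0.
ε = (ΔQ/ΔP)(P̄/Q̄) = (-1494/1)(18.50/3324.0).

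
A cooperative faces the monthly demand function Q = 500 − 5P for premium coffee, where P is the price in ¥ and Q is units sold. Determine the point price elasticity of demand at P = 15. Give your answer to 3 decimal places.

-0.176

At P = 15, Q = 425.
dQ/dP = −5.
ε = (dQ/dP)(P/Q) = (-5)(15/425).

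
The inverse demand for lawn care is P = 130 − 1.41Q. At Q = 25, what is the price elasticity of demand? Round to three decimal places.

At Q = 25, P = 130 − 1.41(25) = 94.75.
dP/dQ = −1.41, so dQ/dP = 1/(−1.41) = -0.709.
ε = (dQ/dP)(P/Q) = (-0.709)(94.75/25).

-2.688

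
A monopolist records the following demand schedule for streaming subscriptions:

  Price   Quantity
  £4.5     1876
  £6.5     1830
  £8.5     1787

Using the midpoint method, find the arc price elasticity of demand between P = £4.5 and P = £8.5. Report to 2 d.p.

At P = 4.5, Q = 1876; at P = 8.5, Q = 1787.
ΔQ = -89, ΔP = 4.0. Midpoints: P̄ = 6.50, Q̄ = 1831.5.
ε = (ΔQ/ΔP)(P̄/Q̄) = (-89/4.0)(6.50/1831.5).

-0.08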